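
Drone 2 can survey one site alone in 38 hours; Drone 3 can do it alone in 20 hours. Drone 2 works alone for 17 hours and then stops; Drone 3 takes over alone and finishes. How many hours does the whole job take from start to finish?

In 17 hours Drone 2 does 17/38 of the job, leaving 21/38.
Drone 3 works at 1/20 per hour, so finishing takes 21/38 ÷ 1/20 = 210/19 hours.
Total time = 17 + 210/19 = 533/19 hours.

533/19 hours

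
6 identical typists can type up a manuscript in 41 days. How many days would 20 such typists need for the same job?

Total work is 6·41 = 246 typist-days.
With 20 typists: 246/20 = 123/10 days.

123/10 days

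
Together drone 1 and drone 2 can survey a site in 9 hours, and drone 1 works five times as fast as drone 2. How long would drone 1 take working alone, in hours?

Let drone 2's rate be r; then drone 1's rate is 5r, so together (5 + 1)r = 6r = 1/9.
Thus r = 1/54 per hour.
Drone 2 alone: 54 hours; drone 1 alone: 54/5 hours.

54/5 hours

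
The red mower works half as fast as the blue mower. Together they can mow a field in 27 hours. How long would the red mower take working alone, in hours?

81 hours

Let the blue mower's rate be r; then the red mower's rate is (1/2)r, so together (1/2 + 1)r = (3/2)r = 1/27.
Thus r = 2/81 per hour.
The blue mower alone: 81/2 hours; the red mower alone: 81 hours.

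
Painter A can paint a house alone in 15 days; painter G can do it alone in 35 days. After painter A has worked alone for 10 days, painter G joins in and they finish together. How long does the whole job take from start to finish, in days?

In 10 days painter A does 10/15 = 2/3 of the job, leaving 1/3.
Painter A and painter G together work at 2/21 per day, so finishing takes 1/3 ÷ 2/21 = 7/2 days.
Total time = 10 + 7/2 = 27/2 days.

27/2 days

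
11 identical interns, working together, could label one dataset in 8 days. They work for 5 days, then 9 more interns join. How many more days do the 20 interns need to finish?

33/20 days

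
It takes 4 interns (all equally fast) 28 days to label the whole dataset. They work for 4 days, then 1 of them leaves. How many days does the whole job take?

One intern does 1/112 of the job per day.
After 4 days with 4 interns, 1/7 is done (6/7 left).
With 3 interns the rate is 3/112, so the rest takes 6/7 ÷ 3/112 = 32 days.
Total = 4 + 32 = 36 days.

36 days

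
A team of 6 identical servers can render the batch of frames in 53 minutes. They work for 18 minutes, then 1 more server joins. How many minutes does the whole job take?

48 minutes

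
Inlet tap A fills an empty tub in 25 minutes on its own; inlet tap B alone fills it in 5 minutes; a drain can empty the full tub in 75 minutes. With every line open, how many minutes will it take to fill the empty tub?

Net rate = 1/25 + 1/5 − 1/75 = (3 + 15 − 1)/75 = 17/75 per minute.
Filling time = 1 ÷ (17/75) = 75/17 minutes.

75/17 minutes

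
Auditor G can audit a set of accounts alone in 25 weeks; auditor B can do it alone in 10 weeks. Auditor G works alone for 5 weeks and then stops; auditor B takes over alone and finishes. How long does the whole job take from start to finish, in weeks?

13 weeks

In 5 weeks auditor G does 5/25 = 1/5 of the job, leaving 4/5.
Auditor B works at 1/10 per week, so finishing takes 4/5 ÷ 1/10 = 8 weeks.
Total time = 5 + 8 = 13 weeks.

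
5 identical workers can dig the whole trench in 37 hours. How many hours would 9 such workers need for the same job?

Total work is 5·37 = 185 worker-hours.
With 9 workers: 185/9 hours.

185/9 hours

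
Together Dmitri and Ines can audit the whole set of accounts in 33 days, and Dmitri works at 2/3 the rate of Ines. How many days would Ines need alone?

55 days

Let Ines's rate be r; then Dmitri's rate is (2/3)r, so together (2/3 + 1)r = (5/3)r = 1/33.
Thus r = 1/55 per day.
Ines alone: 55 days; Dmitri alone: 165/2 days.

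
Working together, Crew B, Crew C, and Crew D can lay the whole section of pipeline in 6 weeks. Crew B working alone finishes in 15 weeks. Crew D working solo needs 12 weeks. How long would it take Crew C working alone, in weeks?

60 weeks

Combined rate is 1/6 per week.
Known contribution: 1/15 + 1/12 = (4 + 5)/60 = 9/60 = 3/20 per week.
So Crew C's rate is 1/6 − 3/20 = 1/60, meaning 60 weeks alone.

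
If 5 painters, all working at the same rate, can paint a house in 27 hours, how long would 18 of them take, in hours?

Total work is 5·27 = 135 painter-hours.
With 18 painters: 135/18 = 15/2 hours.

15/2 hours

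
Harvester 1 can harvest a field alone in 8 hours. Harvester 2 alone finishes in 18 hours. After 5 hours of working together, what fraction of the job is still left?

7/72

Combined rate: 1/8 + 1/18 = (9 + 4)/72 = 13/72 per hour.
In 5 hours they complete 5·13/72 = 65/72 of the job.
So 7/72 remains.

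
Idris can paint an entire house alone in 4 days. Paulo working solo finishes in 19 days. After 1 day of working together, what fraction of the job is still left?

Combined rate: 1/4 + 1/19 = (19 + 4)/76 = 23/76 per day.
In 1 day they complete 1·23/76 = 23/76 of the job.
So 53/76 remains.

53/76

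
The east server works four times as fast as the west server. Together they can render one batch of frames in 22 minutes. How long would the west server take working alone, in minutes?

110 minutes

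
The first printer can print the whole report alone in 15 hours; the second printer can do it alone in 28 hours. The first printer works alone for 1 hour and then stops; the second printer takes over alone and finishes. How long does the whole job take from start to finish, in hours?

407/15 hours

In 1 hour the first printer does 1/15 of the job, leaving 14/15.
The second printer works at 1/28 per hour, so finishing takes 14/15 ÷ 1/28 = 392/15 hours.
Total time = 1 + 392/15 = 407/15 hours.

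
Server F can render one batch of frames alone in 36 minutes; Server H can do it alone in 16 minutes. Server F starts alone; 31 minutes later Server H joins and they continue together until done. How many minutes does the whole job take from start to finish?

423/13 minutes

In 31 minutes Server F does 31/36 of the job, leaving 5/36.
Server F and Server H together work at 13/144 per minute, so finishing takes 5/36 ÷ 13/144 = 20/13 minutes.
Total time = 31 + 20/13 = 423/13 minutes.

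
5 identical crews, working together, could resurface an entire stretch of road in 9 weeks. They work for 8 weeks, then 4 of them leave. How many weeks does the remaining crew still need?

5 weeks

One crew does 1/45 of the job per week.
After 8 weeks with 5 crews, 8/9 is done (1/9 left).
With 1 crew the rate is 1/45, so the rest takes 1/9 ÷ 1/45 = 5 weeks.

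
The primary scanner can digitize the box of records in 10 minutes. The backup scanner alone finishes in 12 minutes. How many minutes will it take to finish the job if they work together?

Combined rate: 1/10 + 1/12 = (6 + 5)/60 = 11/60 per minute.
Time = 1 ÷ (11/60) = 60/11 minutes.

60/11 minutes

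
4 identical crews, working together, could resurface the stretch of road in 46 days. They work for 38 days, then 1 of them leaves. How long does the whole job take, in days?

One crew does 1/184 of the job per day.
After 38 days with 4 crews, 19/23 is done (4/23 left).
With 3 crews the rate is 3/184, so the rest takes 4/23 ÷ 3/184 = 32/3 days.
Total = 38 + 32/3 = 146/3 days.

146/3 days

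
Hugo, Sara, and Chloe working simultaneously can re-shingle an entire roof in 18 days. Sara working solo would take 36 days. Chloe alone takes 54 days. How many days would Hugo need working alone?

108 days

Combined rate is 1/18 per day.
Known contribution: 1/36 + 1/54 = (3 + 2)/108 = 5/108 per day.
So Hugo's rate is 1/18 − 5/108 = 1/108, meaning 108 days alone.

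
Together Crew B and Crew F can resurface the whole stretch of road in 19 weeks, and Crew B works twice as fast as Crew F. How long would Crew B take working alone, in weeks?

Let Crew F's rate be r; then Crew B's rate is 2r, so together (2 + 1)r = 3r = 1/19.
Thus r = 1/57 per week.
Crew F alone: 57 weeks; Crew B alone: 57/2 weeks.

57/2 weeks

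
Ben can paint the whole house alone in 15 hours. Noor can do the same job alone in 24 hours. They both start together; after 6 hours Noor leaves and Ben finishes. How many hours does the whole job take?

45/4 hours

In the first 6 hours the combined rate is 13/120, so 13/20 of the job is done, leaving 7/20.
After Noor leaves the rate is 1/15 per hour; the remaining 7/20 takes 21/4 hours.
Total = 6 + 21/4 = 45/4 hours.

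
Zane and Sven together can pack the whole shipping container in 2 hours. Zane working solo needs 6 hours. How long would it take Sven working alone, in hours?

Combined rate is 1/2 per hour.
Known contribution: 1/6 per hour.
So Sven's rate is 1/2 − 1/6 = 1/3, meaning 3 hours alone.

3 hours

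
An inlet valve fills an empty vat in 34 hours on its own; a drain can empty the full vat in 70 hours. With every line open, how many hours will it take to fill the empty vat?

Net rate = 1/34 − 1/70 = (35 − 17)/1190 = 18/1190 = 9/595 per hour.
Filling time = 1 ÷ (9/595) = 595/9 hours.

595/9 hours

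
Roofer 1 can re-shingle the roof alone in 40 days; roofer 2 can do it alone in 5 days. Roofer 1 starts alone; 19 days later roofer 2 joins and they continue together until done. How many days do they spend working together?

In 19 days roofer 1 does 19/40 of the job, leaving 21/40.
Roofer 1 and roofer 2 together work at 9/40 per day, so finishing takes 21/40 ÷ 9/40 = 7/3 days.

7/3 days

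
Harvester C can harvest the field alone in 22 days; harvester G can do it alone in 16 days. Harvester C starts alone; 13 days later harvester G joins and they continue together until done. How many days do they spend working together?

72/19 days

In 13 days harvester C does 13/22 of the job, leaving 9/22.
Harvester C and harvester G together work at 19/176 per day, so finishing takes 9/22 ÷ 19/176 = 72/19 days.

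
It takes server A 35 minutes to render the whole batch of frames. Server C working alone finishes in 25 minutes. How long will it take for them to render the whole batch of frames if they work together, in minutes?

175/12 minutes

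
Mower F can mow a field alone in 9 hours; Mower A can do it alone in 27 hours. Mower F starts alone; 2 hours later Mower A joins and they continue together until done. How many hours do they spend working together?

In 2 hours Mower F does 2/9 of the job, leaving 7/9.
Mower F and Mower A together work at 4/27 per hour, so finishing takes 7/9 ÷ 4/27 = 21/4 hours.

21/4 hours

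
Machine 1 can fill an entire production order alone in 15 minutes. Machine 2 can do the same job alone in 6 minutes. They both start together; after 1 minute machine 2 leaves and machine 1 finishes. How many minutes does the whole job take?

25/2 minutes

In the first 1 minute the combined rate is 7/30, so 7/30 of the job is done, leaving 23/30.
After machine 2 leaves the rate is 1/15 per minute; the remaining 23/30 takes 23/2 minutes.
Total = 1 + 23/2 = 25/2 minutes.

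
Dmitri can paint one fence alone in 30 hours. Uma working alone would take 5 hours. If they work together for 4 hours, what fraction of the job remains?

Combined rate: 1/30 + 1/5 = (1 + 6)/30 = 7/30 per hour.
In 4 hours they complete 4·7/30 = 14/15 of the job.
So 1/15 remains.

1/15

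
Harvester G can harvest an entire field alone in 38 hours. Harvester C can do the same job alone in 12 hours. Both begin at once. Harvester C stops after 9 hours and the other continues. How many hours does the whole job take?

In the first 9 hours the combined rate is 25/228, so 75/76 of the job is done, leaving 1/76.
After Harvester C leaves the rate is 1/38 per hour; the remaining 1/76 takes 1/2 hours.
Total = 9 + 1/2 = 19/2 hours.

19/2 hours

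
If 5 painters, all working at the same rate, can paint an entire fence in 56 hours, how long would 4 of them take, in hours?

70 hours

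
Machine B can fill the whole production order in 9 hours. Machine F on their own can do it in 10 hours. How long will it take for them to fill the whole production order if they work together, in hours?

90/19 hours

Combined rate: 1/9 + 1/10 = (10 + 9)/90 = 19/90 per hour.
Time = 1 ÷ (19/90) = 90/19 hours.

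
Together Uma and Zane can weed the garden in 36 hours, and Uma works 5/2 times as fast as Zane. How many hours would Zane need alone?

126 hours

Let Zane's rate be r; then Uma's rate is (5/2)r, so together (5/2 + 1)r = (7/2)r = 1/36.
Thus r = 1/126 per hour.
Zane alone: 126 hours; Uma alone: 252/5 hours.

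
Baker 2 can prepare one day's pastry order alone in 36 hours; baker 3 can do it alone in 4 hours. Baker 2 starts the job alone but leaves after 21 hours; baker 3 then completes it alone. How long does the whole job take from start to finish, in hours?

In 21 hours baker 2 does 21/36 = 7/12 of the job, leaving 5/12.
Baker 3 works at 1/4 per hour, so finishing takes 5/12 ÷ 1/4 = 5/3 hours.
Total time = 21 + 5/3 = 68/3 hours.

68/3 hours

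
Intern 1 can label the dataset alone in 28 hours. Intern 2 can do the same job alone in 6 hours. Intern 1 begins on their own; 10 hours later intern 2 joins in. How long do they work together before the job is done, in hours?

In the first 10 hours intern 1 alone does 10/28 = 5/14 of the job, leaving 9/14.
Once everyone is working, combined rate: 1/28 + 1/6 = (3 + 14)/84 = 17/84 per hour.
Remaining 9/14 at 17/84 per hour takes 54/17 hours.

54/17 hours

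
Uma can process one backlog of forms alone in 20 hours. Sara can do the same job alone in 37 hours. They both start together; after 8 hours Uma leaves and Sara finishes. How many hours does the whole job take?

In the first 8 hours the combined rate is 57/740, so 114/185 of the job is done, leaving 71/185.
After Uma leaves the rate is 1/37 per hour; the remaining 71/185 takes 71/5 hours.
Total = 8 + 71/5 = 111/5 hours.

111/5 hours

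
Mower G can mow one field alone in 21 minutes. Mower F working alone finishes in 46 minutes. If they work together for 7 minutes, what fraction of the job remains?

Combined rate: 1/21 + 1/46 = (46 + 21)/966 = 67/966 per minute.
In 7 minutes they complete 7·67/966 = 67/138 of the job.
So 71/138 remains.

71/138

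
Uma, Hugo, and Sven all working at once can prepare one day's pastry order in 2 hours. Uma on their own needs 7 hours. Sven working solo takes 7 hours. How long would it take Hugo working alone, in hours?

14/3 hours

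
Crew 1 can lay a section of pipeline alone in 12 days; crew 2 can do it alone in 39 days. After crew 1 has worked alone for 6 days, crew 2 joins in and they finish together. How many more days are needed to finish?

78/17 days

In 6 days crew 1 does 6/12 = 1/2 of the job, leaving 1/2.
Crew 1 and crew 2 together work at 17/156 per day, so finishing takes 1/2 ÷ 17/156 = 78/17 days.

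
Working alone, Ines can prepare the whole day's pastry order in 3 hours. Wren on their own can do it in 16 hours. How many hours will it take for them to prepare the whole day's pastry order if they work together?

48/19 hours

With two workers the combined time is the product over the sum: 3·16/(3+16) = 48/19 hours.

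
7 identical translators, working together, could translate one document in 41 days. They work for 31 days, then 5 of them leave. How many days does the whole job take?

66 days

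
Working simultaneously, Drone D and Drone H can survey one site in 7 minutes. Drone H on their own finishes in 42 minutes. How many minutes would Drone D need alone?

Combined rate is 1/7 per minute.
Known contribution: 1/42 per minute.
So Drone D's rate is 1/7 − 1/42 = 5/42, meaning 42/5 minutes alone.

42/5 minutes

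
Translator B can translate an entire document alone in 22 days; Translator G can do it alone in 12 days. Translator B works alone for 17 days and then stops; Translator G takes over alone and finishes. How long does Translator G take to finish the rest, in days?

30/11 days

In 17 days Translator B does 17/22 of the job, leaving 5/22.
Translator G works at 1/12 per day, so finishing takes 5/22 ÷ 1/12 = 30/11 days.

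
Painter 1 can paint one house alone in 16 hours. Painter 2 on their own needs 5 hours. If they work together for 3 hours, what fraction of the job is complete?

63/80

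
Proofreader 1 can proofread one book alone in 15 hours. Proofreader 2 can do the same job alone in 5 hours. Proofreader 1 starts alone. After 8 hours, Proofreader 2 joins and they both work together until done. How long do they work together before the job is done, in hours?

In the first 8 hours Proofreader 1 alone does 8/15 of the job, leaving 7/15.
Once everyone is working, combined rate: 1/15 + 1/5 = (1 + 3)/15 = 4/15 per hour.
Remaining 7/15 at 4/15 per hour takes 7/4 hours.

7/4 hours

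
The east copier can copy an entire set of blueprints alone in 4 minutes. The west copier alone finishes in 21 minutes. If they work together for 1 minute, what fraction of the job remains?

59/84

Combined rate: 1/4 + 1/21 = (21 + 4)/84 = 25/84 per minute.
In 1 minute they complete 1·25/84 = 25/84 of the job.
So 59/84 remains.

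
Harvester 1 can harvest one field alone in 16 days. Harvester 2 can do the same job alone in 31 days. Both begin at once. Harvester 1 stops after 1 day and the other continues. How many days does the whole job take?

465/16 days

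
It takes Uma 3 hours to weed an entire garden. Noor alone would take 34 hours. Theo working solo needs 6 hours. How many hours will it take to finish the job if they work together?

Combined rate: 1/3 + 1/34 + 1/6 = (34 + 3 + 17)/102 = 54/102 = 9/17 per hour.
Time = 1 ÷ (9/17) = 17/9 hours.

17/9 hours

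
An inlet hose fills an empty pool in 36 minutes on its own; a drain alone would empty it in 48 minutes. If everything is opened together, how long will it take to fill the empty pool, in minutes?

Net rate = 1/36 − 1/48 = (4 − 3)/144 = 1/144 per minute.
Filling time = 1 ÷ (1/144) = 144 minutes.

144 minutes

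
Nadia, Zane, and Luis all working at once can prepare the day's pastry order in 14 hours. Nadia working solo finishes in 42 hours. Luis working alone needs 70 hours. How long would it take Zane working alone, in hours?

30 hours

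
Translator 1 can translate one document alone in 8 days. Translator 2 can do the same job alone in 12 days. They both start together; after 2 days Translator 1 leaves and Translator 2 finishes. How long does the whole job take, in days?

9 days

In the first 2 days the combined rate is 5/24, so 5/12 of the job is done, leaving 7/12.
After Translator 1 leaves the rate is 1/12 per day; the remaining 7/12 takes 7 days.
Total = 2 + 7 = 9 days.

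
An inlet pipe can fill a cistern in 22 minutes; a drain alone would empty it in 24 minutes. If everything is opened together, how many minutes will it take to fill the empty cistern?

Net rate = 1/22 − 1/24 = (12 − 11)/264 = 1/264 per minute.
Filling time = 1 ÷ (1/264) = 264 minutes.

264 minutes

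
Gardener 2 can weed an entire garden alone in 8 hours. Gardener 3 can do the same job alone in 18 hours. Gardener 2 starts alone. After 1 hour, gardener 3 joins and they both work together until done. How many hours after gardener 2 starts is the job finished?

76/13 hours

In the first 1 hour gardener 2 alone does 1/8 of the job, leaving 7/8.
Once everyone is working, combined rate: 1/8 + 1/18 = (9 + 4)/72 = 13/72 per hour.
Remaining 7/8 at 13/72 per hour takes 63/13 hours.
Total from the start = 1 + 63/13 = 76/13 hours.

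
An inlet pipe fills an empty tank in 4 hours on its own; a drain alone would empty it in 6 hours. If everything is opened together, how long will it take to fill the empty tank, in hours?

12 hours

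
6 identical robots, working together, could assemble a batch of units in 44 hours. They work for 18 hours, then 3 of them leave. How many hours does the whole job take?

70 hours

One robot does 1/264 of the job per hour.
After 18 hours with 6 robots, 9/22 is done (13/22 left).
With 3 robots the rate is 3/264 = 1/88, so the rest takes 13/22 ÷ 1/88 = 52 hours.
Total = 18 + 52 = 70 hours.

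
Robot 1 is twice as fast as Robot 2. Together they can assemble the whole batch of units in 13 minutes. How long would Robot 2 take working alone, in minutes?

Let Robot 2's rate be r; then Robot 1's rate is 2r, so together (2 + 1)r = 3r = 1/13.
Thus r = 1/39 per minute.
Robot 2 alone: 39 minutes; Robot 1 alone: 39/2 minutes.

39 minutes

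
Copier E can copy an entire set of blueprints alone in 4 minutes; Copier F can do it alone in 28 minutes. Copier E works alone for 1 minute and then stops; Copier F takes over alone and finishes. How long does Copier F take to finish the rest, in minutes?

In 1 minute Copier E does 1/4 of the job, leaving 3/4.
Copier F works at 1/28 per minute, so finishing takes 3/4 ÷ 1/28 = 21 minutes.

21 minutes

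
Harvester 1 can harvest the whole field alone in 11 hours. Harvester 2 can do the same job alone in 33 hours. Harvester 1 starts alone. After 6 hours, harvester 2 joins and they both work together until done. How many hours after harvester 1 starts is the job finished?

39/4 hours

In the first 6 hours harvester 1 alone does 6/11 of the job, leaving 5/11.
Once everyone is working, combined rate: 1/11 + 1/33 = (3 + 1)/33 = 4/33 per hour.
Remaining 5/11 at 4/33 per hour takes 15/4 hours.
Total from the start = 6 + 15/4 = 39/4 hours.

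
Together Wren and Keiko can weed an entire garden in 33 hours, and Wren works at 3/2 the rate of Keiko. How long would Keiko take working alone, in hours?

165/2 hours

Let Keiko's rate be r; then Wren's rate is (3/2)r, so together (3/2 + 1)r = (5/2)r = 1/33.
Thus r = 2/165 per hour.
Keiko alone: 165/2 hours; Wren alone: 55 hours.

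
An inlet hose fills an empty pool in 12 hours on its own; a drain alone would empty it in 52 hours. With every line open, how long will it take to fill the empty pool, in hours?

78/5 hours

Net rate = 1/12 − 1/52 = (13 − 3)/156 = 10/156 = 5/78 per hour.
Filling time = 1 ÷ (5/78) = 78/5 hours.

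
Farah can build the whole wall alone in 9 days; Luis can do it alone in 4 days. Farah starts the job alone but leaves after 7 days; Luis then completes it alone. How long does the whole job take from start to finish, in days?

In 7 days Farah does 7/9 of the job, leaving 2/9.
Luis works at 1/4 per day, so finishing takes 2/9 ÷ 1/4 = 8/9 days.
Total time = 7 + 8/9 = 71/9 days.

71/9 days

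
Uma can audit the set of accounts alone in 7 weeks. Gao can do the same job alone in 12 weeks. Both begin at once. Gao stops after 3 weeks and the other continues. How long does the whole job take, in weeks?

21/4 weeks

In the first 3 weeks the combined rate is 19/84, so 19/28 of the job is done, leaving 9/28.
After Gao leaves the rate is 1/7 per week; the remaining 9/28 takes 9/4 weeks.
Total = 3 + 9/4 = 21/4 weeks.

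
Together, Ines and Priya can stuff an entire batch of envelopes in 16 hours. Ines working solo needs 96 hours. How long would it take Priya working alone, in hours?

96/5 hours

Combined rate is 1/16 per hour.
Known contribution: 1/96 per hour.
So Priya's rate is 1/16 − 1/96 = 5/96, meaning 96/5 hours alone.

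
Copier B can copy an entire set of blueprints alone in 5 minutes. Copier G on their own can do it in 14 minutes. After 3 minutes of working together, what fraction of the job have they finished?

57/70

Combined rate: 1/5 + 1/14 = (14 + 5)/70 = 19/70 per minute.
In 3 minutes they complete 3·19/70 = 57/70 of the job.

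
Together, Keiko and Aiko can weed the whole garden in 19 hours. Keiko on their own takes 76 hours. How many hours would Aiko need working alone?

76/3 hours

Combined rate is 1/19 per hour.
Known contribution: 1/76 per hour.
So Aiko's rate is 1/19 − 1/76 = 3/76, meaning 76/3 hours alone.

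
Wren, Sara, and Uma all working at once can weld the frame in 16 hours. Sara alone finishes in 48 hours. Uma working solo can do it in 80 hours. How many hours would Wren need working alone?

240/7 hours

Combined rate is 1/16 per hour.
Known contribution: 1/48 + 1/80 = (5 + 3)/240 = 8/240 = 1/30 per hour.
So Wren's rate is 1/16 − 1/30 = 7/240, meaning 240/7 hours alone.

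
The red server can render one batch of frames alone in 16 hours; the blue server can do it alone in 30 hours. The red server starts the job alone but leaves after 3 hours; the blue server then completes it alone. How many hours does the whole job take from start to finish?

219/8 hours

In 3 hours the red server does 3/16 of the job, leaving 13/16.
The blue server works at 1/30 per hour, so finishing takes 13/16 ÷ 1/30 = 195/8 hours.
Total time = 3 + 195/8 = 219/8 hours.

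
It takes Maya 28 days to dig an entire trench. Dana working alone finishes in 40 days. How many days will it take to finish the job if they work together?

Combined rate: 1/28 + 1/40 = (10 + 7)/280 = 17/280 per day.
Time = 1 ÷ (17/280) = 280/17 days.

280/17 days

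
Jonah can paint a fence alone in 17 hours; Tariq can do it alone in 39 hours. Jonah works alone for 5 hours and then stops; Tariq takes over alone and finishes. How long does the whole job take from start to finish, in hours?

In 5 hours Jonah does 5/17 of the job, leaving 12/17.
Tariq works at 1/39 per hour, so finishing takes 12/17 ÷ 1/39 = 468/17 hours.
Total time = 5 + 468/17 = 553/17 hours.

553/17 hours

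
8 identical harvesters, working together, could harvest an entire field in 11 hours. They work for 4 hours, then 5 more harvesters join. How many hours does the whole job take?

108/13 hours

One harvester does 1/88 of the job per hour.
After 4 hours with 8 harvesters, 4/11 is done (7/11 left).
With 13 harvesters the rate is 13/88, so the rest takes 7/11 ÷ 13/88 = 56/13 hours.
Total = 4 + 56/13 = 108/13 hours.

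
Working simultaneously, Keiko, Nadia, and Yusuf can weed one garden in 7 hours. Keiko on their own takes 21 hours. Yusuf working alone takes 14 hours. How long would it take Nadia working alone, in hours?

Combined rate is 1/7 per hour.
Known contribution: 1/21 + 1/14 = (2 + 3)/42 = 5/42 per hour.
So Nadia's rate is 1/7 − 5/42 = 1/42, meaning 42 hours alone.

42 hours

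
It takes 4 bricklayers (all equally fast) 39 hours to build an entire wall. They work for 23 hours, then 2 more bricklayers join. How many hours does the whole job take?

101/3 hours

One bricklayer does 1/156 of the job per hour.
After 23 hours with 4 bricklayers, 23/39 is done (16/39 left).
With 6 bricklayers the rate is 6/156 = 1/26, so the rest takes 16/39 ÷ 1/26 = 32/3 hours.
Total = 23 + 32/3 = 101/3 hours.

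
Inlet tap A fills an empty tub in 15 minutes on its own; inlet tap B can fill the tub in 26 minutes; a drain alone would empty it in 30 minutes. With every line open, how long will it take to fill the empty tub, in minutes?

195/14 minutes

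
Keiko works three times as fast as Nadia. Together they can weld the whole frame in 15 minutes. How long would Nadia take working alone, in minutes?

60 minutes

Let Nadia's rate be r; then Keiko's rate is 3r, so together (3 + 1)r = 4r = 1/15.
Thus r = 1/60 per minute.
Nadia alone: 60 minutes; Keiko alone: 20 minutes.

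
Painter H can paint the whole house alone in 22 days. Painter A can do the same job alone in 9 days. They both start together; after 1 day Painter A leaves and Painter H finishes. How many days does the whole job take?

176/9 days

In the first 1 day the combined rate is 31/198, so 31/198 of the job is done, leaving 167/198.
After Painter A leaves the rate is 1/22 per day; the remaining 167/198 takes 167/9 days.
Total = 1 + 167/9 = 176/9 days.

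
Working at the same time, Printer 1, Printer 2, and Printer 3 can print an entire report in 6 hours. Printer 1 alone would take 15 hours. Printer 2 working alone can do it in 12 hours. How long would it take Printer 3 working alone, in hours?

Combined rate is 1/6 per hour.
Known contribution: 1/15 + 1/12 = (4 + 5)/60 = 9/60 = 3/20 per hour.
So Printer 3's rate is 1/6 − 3/20 = 1/60, meaning 60 hours alone.

60 hours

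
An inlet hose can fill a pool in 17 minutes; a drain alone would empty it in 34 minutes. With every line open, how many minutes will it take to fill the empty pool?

Net rate = 1/17 − 1/34 = (2 − 1)/34 = 1/34 per minute.
Filling time = 1 ÷ (1/34) = 34 minutes.

34 minutes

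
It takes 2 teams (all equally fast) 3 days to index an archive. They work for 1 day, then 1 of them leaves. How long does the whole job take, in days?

5 days

One team does 1/6 of the job per day.
After 1 day with 2 teams, 1/3 is done (2/3 left).
With 1 team the rate is 1/6, so the rest takes 2/3 ÷ 1/6 = 4 days.
Total = 1 + 4 = 5 days.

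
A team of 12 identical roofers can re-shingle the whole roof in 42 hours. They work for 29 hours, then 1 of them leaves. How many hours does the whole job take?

475/11 hours

One roofer does 1/504 of the job per hour.
After 29 hours with 12 roofers, 29/42 is done (13/42 left).
With 11 roofers the rate is 11/504, so the rest takes 13/42 ÷ 11/504 = 156/11 hours.
Total = 29 + 156/11 = 475/11 hours.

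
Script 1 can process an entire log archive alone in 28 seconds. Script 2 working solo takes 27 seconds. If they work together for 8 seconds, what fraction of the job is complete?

110/189

Combined rate: 1/28 + 1/27 = (27 + 28)/756 = 55/756 per second.
In 8 seconds they complete 8·55/756 = 110/189 of the job.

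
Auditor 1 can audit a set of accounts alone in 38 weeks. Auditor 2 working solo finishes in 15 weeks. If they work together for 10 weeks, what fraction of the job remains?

Combined rate: 1/38 + 1/15 = (15 + 38)/570 = 53/570 per week.
In 10 weeks they complete 10·53/570 = 53/57 of the job.
So 4/57 remains.

4/57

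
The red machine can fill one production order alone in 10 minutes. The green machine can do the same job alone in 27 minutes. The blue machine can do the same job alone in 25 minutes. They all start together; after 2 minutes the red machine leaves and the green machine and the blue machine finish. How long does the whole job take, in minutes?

In the first 2 minutes the combined rate is 239/1350, so 239/675 of the job is done, leaving 436/675.
After the red machine leaves the rate is 52/675 per minute; the remaining 436/675 takes 109/13 minutes.
Total = 2 + 109/13 = 135/13 minutes.

135/13 minutes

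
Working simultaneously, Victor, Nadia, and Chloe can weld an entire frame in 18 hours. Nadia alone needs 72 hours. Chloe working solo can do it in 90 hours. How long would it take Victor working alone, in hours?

360/11 hours

Combined rate is 1/18 per hour.
Known contribution: 1/72 + 1/90 = (5 + 4)/360 = 9/360 = 1/40 per hour.
So Victor's rate is 1/18 − 1/40 = 11/360, meaning 360/11 hours alone.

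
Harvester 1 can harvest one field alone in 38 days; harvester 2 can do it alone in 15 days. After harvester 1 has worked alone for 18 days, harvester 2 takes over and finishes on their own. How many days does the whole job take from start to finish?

492/19 days

In 18 days harvester 1 does 18/38 = 9/19 of the job, leaving 10/19.
Harvester 2 works at 1/15 per day, so finishing takes 10/19 ÷ 1/15 = 150/19 days.
Total time = 18 + 150/19 = 492/19 days.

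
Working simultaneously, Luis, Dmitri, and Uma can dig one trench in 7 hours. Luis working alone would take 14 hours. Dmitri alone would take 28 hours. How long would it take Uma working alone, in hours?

28 hours

Combined rate is 1/7 per hour.
Known contribution: 1/14 + 1/28 = (2 + 1)/28 = 3/28 per hour.
So Uma's rate is 1/7 − 3/28 = 1/28, meaning 28 hours alone.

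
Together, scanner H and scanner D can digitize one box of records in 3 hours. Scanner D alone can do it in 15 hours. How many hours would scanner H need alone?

Combined rate is 1/3 per hour.
Known contribution: 1/15 per hour.
So scanner H's rate is 1/3 − 1/15 = 4/15, meaning 15/4 hours alone.

15/4 hours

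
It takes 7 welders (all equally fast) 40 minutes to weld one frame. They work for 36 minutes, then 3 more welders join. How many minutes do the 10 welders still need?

14/5 minutes

One welder does 1/280 of the job per minute.
After 36 minutes with 7 welders, 9/10 is done (1/10 left).
With 10 welders the rate is 10/280 = 1/28, so the rest takes 1/10 ÷ 1/28 = 14/5 minutes.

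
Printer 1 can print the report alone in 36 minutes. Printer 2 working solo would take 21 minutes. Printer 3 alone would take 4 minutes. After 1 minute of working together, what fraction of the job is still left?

85/126

Combined rate: 1/36 + 1/21 + 1/4 = (7 + 12 + 63)/252 = 82/252 = 41/126 per minute.
In 1 minute they complete 1·41/126 = 41/126 of the job.
So 85/126 remains.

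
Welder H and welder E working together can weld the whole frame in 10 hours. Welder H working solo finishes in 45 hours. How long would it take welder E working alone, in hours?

90/7 hours

Combined rate is 1/10 per hour.
Known contribution: 1/45 per hour.
So welder E's rate is 1/10 − 1/45 = 7/90, meaning 90/7 hours alone.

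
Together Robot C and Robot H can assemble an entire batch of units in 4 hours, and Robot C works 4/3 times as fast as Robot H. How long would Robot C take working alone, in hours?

7 hours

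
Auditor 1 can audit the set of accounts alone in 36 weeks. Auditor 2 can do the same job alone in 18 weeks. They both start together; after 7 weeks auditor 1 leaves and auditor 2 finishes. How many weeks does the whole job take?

In the first 7 weeks the combined rate is 1/12, so 7/12 of the job is done, leaving 5/12.
After auditor 1 leaves the rate is 1/18 per week; the remaining 5/12 takes 15/2 weeks.
Total = 7 + 15/2 = 29/2 weeks.

29/2 weeks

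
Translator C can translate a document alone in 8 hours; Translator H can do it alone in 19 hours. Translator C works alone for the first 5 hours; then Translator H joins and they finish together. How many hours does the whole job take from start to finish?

In 5 hours Translator C does 5/8 of the job, leaving 3/8.
Translator C and Translator H together work at 27/152 per hour, so finishing takes 3/8 ÷ 27/152 = 19/9 hours.
Total time = 5 + 19/9 = 64/9 hours.

64/9 hours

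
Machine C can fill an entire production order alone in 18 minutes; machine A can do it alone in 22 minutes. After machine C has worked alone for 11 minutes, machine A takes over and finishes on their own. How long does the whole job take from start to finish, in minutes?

176/9 minutes

In 11 minutes machine C does 11/18 of the job, leaving 7/18.
Machine A works at 1/22 per minute, so finishing takes 7/18 ÷ 1/22 = 77/9 minutes.
Total time = 11 + 77/9 = 176/9 minutes.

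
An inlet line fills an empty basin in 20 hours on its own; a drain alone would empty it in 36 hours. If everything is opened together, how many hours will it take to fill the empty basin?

Net rate = 1/20 − 1/36 = (9 − 5)/180 = 4/180 = 1/45 per hour.
Filling time = 1 ÷ (1/45) = 45 hours.

45 hours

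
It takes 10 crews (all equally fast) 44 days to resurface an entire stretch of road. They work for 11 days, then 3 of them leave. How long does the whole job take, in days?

407/7 days

One crew does 1/440 of the job per day.
After 11 days with 10 crews, 1/4 is done (3/4 left).
With 7 crews the rate is 7/440, so the rest takes 3/4 ÷ 7/440 = 330/7 days.
Total = 11 + 330/7 = 407/7 days.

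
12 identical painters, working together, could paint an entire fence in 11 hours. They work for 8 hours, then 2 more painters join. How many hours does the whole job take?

One painter does 1/132 of the job per hour.
After 8 hours with 12 painters, 8/11 is done (3/11 left).
With 14 painters the rate is 14/132 = 7/66, so the rest takes 3/11 ÷ 7/66 = 18/7 hours.
Total = 8 + 18/7 = 74/7 hours.

74/7 hours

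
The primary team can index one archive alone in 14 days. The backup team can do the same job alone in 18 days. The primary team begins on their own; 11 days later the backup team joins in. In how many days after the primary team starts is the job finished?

203/16 days

In the first 11 days the primary team alone does 11/14 of the job, leaving 3/14.
Once everyone is working, combined rate: 1/14 + 1/18 = (9 + 7)/126 = 16/126 = 8/63 per day.
Remaining 3/14 at 8/63 per day takes 27/16 days.
Total from the start = 11 + 27/16 = 203/16 days.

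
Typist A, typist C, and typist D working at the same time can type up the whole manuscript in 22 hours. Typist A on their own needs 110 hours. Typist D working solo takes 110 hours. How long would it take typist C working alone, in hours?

Combined rate is 1/22 per hour.
Known contribution: 1/110 + 1/110 = (1 + 1)/110 = 2/110 = 1/55 per hour.
So typist C's rate is 1/22 − 1/55 = 3/110, meaning 110/3 hours alone.

110/3 hours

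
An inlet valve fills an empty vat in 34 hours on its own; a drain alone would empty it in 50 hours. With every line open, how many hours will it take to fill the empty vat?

Net rate = 1/34 − 1/50 = (25 − 17)/850 = 8/850 = 4/425 per hour.
Filling time = 1 ÷ (4/425) = 425/4 hours.

425/4 hours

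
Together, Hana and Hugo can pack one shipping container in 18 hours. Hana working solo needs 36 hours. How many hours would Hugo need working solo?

36 hours

Combined rate is 1/18 per hour.
Known contribution: 1/36 per hour.
So Hugo's rate is 1/18 − 1/36 = 1/36, meaning 36 hours alone.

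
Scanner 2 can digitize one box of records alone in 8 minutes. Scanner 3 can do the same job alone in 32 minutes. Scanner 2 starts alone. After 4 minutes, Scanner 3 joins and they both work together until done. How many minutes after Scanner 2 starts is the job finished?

36/5 minutes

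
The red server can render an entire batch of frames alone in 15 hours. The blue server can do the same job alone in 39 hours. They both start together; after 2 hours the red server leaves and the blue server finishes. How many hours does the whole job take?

In the first 2 hours the combined rate is 6/65, so 12/65 of the job is done, leaving 53/65.
After the red server leaves the rate is 1/39 per hour; the remaining 53/65 takes 159/5 hours.
Total = 2 + 159/5 = 169/5 hours.

169/5 hours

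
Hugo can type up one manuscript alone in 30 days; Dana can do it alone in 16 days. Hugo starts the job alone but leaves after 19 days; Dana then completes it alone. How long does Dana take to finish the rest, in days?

In 19 days Hugo does 19/30 of the job, leaving 11/30.
Dana works at 1/16 per day, so finishing takes 11/30 ÷ 1/16 = 88/15 days.

88/15 days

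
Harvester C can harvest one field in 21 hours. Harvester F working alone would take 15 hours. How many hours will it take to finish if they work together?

With two workers the combined time is the product over the sum: 21·15/(21+15) = 315/36 = 35/4 hours.

35/4 hours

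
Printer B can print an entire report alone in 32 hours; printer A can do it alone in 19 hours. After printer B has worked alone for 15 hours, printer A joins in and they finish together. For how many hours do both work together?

19/3 hours

In 15 hours printer B does 15/32 of the job, leaving 17/32.
Printer B and printer A together work at 51/608 per hour, so finishing takes 17/32 ÷ 51/608 = 19/3 hours.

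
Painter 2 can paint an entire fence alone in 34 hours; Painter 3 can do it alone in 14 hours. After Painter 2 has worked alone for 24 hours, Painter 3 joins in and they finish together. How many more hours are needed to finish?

35/12 hours

In 24 hours Painter 2 does 24/34 = 12/17 of the job, leaving 5/17.
Painter 2 and Painter 3 together work at 12/119 per hour, so finishing takes 5/17 ÷ 12/119 = 35/12 hours.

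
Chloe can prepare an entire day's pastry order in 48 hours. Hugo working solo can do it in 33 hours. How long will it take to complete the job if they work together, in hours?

176/9 hours

With two workers the combined time is the product over the sum: 48·33/(48+33) = 1584/81 = 176/9 hours.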